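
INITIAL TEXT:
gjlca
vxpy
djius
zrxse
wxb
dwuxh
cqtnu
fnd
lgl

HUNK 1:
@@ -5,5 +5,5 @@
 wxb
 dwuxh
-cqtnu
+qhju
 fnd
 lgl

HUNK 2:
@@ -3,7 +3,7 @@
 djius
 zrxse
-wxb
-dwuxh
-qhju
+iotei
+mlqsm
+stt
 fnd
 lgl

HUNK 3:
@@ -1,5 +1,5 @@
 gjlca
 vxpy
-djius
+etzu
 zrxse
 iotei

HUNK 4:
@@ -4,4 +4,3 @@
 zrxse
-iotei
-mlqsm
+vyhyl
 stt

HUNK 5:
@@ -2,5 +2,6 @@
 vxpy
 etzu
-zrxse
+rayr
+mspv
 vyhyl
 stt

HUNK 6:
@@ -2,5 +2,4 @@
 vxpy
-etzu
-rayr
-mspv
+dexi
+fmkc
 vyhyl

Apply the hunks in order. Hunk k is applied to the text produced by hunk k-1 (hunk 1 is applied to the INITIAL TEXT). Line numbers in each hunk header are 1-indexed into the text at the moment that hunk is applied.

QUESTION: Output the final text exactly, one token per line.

Hunk 1: at line 5 remove [cqtnu] add [qhju] -> 9 lines: gjlca vxpy djius zrxse wxb dwuxh qhju fnd lgl
Hunk 2: at line 3 remove [wxb,dwuxh,qhju] add [iotei,mlqsm,stt] -> 9 lines: gjlca vxpy djius zrxse iotei mlqsm stt fnd lgl
Hunk 3: at line 1 remove [djius] add [etzu] -> 9 lines: gjlca vxpy etzu zrxse iotei mlqsm stt fnd lgl
Hunk 4: at line 4 remove [iotei,mlqsm] add [vyhyl] -> 8 lines: gjlca vxpy etzu zrxse vyhyl stt fnd lgl
Hunk 5: at line 2 remove [zrxse] add [rayr,mspv] -> 9 lines: gjlca vxpy etzu rayr mspv vyhyl stt fnd lgl
Hunk 6: at line 2 remove [etzu,rayr,mspv] add [dexi,fmkc] -> 8 lines: gjlca vxpy dexi fmkc vyhyl stt fnd lgl

Answer: gjlca
vxpy
dexi
fmkc
vyhyl
stt
fnd
lgl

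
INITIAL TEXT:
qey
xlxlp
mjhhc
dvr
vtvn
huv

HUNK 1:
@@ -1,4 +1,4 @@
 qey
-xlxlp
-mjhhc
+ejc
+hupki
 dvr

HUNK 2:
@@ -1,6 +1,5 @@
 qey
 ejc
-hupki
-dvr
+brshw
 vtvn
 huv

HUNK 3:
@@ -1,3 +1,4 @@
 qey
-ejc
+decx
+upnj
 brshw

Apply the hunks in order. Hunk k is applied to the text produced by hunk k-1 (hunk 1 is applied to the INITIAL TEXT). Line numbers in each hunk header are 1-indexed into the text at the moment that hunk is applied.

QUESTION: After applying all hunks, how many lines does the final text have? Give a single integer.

Answer: 6

Derivation:
Hunk 1: at line 1 remove [xlxlp,mjhhc] add [ejc,hupki] -> 6 lines: qey ejc hupki dvr vtvn huv
Hunk 2: at line 1 remove [hupki,dvr] add [brshw] -> 5 lines: qey ejc brshw vtvn huv
Hunk 3: at line 1 remove [ejc] add [decx,upnj] -> 6 lines: qey decx upnj brshw vtvn huv
Final line count: 6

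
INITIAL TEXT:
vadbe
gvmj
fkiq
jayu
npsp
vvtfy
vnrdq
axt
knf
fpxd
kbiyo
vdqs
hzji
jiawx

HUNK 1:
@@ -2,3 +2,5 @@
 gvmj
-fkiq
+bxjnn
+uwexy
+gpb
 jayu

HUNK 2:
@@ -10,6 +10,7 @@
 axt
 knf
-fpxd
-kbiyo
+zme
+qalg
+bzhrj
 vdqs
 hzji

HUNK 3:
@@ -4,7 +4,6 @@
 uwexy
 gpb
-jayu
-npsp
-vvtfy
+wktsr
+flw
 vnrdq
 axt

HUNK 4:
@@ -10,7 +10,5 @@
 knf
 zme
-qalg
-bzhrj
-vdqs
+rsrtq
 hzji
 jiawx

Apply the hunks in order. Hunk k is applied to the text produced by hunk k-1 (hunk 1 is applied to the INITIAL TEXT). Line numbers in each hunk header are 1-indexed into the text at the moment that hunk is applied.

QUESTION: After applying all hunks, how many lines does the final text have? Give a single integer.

Answer: 14

Derivation:
Hunk 1: at line 2 remove [fkiq] add [bxjnn,uwexy,gpb] -> 16 lines: vadbe gvmj bxjnn uwexy gpb jayu npsp vvtfy vnrdq axt knf fpxd kbiyo vdqs hzji jiawx
Hunk 2: at line 10 remove [fpxd,kbiyo] add [zme,qalg,bzhrj] -> 17 lines: vadbe gvmj bxjnn uwexy gpb jayu npsp vvtfy vnrdq axt knf zme qalg bzhrj vdqs hzji jiawx
Hunk 3: at line 4 remove [jayu,npsp,vvtfy] add [wktsr,flw] -> 16 lines: vadbe gvmj bxjnn uwexy gpb wktsr flw vnrdq axt knf zme qalg bzhrj vdqs hzji jiawx
Hunk 4: at line 10 remove [qalg,bzhrj,vdqs] add [rsrtq] -> 14 lines: vadbe gvmj bxjnn uwexy gpb wktsr flw vnrdq axt knf zme rsrtq hzji jiawx
Final line count: 14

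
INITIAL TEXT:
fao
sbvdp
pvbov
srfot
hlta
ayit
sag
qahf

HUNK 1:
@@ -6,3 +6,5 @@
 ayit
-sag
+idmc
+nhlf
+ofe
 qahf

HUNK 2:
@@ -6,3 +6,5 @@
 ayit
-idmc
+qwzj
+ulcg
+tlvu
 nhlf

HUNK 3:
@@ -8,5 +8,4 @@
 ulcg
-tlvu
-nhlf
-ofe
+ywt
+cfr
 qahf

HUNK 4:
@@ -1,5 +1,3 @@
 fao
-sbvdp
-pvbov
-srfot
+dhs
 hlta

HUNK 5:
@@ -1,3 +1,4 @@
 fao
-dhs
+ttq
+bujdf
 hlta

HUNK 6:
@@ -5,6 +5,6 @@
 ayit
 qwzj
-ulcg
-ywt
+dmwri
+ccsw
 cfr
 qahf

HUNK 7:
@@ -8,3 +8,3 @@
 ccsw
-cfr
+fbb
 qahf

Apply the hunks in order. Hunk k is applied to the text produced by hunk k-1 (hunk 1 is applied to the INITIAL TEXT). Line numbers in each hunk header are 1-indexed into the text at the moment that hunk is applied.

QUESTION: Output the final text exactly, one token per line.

Hunk 1: at line 6 remove [sag] add [idmc,nhlf,ofe] -> 10 lines: fao sbvdp pvbov srfot hlta ayit idmc nhlf ofe qahf
Hunk 2: at line 6 remove [idmc] add [qwzj,ulcg,tlvu] -> 12 lines: fao sbvdp pvbov srfot hlta ayit qwzj ulcg tlvu nhlf ofe qahf
Hunk 3: at line 8 remove [tlvu,nhlf,ofe] add [ywt,cfr] -> 11 lines: fao sbvdp pvbov srfot hlta ayit qwzj ulcg ywt cfr qahf
Hunk 4: at line 1 remove [sbvdp,pvbov,srfot] add [dhs] -> 9 lines: fao dhs hlta ayit qwzj ulcg ywt cfr qahf
Hunk 5: at line 1 remove [dhs] add [ttq,bujdf] -> 10 lines: fao ttq bujdf hlta ayit qwzj ulcg ywt cfr qahf
Hunk 6: at line 5 remove [ulcg,ywt] add [dmwri,ccsw] -> 10 lines: fao ttq bujdf hlta ayit qwzj dmwri ccsw cfr qahf
Hunk 7: at line 8 remove [cfr] add [fbb] -> 10 lines: fao ttq bujdf hlta ayit qwzj dmwri ccsw fbb qahf

Answer: fao
ttq
bujdf
hlta
ayit
qwzj
dmwri
ccsw
fbb
qahf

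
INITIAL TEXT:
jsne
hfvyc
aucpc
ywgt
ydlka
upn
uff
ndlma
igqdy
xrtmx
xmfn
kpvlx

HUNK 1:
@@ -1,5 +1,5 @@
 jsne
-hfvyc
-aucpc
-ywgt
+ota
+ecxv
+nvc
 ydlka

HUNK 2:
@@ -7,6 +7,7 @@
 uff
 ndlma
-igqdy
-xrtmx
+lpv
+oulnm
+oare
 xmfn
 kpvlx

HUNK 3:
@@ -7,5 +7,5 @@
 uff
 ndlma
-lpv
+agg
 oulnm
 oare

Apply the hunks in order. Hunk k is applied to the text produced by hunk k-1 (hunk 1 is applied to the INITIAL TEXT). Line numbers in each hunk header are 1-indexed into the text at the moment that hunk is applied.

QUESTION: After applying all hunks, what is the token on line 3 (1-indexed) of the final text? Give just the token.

Answer: ecxv

Derivation:
Hunk 1: at line 1 remove [hfvyc,aucpc,ywgt] add [ota,ecxv,nvc] -> 12 lines: jsne ota ecxv nvc ydlka upn uff ndlma igqdy xrtmx xmfn kpvlx
Hunk 2: at line 7 remove [igqdy,xrtmx] add [lpv,oulnm,oare] -> 13 lines: jsne ota ecxv nvc ydlka upn uff ndlma lpv oulnm oare xmfn kpvlx
Hunk 3: at line 7 remove [lpv] add [agg] -> 13 lines: jsne ota ecxv nvc ydlka upn uff ndlma agg oulnm oare xmfn kpvlx
Final line 3: ecxv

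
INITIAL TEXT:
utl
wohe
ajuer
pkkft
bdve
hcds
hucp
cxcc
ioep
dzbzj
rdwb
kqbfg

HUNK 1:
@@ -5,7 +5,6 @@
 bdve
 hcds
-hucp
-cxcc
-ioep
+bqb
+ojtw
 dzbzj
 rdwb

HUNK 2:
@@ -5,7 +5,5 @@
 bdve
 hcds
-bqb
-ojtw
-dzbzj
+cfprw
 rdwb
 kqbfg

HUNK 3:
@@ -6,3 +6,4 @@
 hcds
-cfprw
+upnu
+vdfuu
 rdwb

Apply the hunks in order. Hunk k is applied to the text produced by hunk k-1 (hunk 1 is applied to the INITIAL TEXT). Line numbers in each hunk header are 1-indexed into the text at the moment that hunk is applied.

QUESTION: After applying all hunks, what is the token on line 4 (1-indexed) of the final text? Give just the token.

Hunk 1: at line 5 remove [hucp,cxcc,ioep] add [bqb,ojtw] -> 11 lines: utl wohe ajuer pkkft bdve hcds bqb ojtw dzbzj rdwb kqbfg
Hunk 2: at line 5 remove [bqb,ojtw,dzbzj] add [cfprw] -> 9 lines: utl wohe ajuer pkkft bdve hcds cfprw rdwb kqbfg
Hunk 3: at line 6 remove [cfprw] add [upnu,vdfuu] -> 10 lines: utl wohe ajuer pkkft bdve hcds upnu vdfuu rdwb kqbfg
Final line 4: pkkft

Answer: pkkft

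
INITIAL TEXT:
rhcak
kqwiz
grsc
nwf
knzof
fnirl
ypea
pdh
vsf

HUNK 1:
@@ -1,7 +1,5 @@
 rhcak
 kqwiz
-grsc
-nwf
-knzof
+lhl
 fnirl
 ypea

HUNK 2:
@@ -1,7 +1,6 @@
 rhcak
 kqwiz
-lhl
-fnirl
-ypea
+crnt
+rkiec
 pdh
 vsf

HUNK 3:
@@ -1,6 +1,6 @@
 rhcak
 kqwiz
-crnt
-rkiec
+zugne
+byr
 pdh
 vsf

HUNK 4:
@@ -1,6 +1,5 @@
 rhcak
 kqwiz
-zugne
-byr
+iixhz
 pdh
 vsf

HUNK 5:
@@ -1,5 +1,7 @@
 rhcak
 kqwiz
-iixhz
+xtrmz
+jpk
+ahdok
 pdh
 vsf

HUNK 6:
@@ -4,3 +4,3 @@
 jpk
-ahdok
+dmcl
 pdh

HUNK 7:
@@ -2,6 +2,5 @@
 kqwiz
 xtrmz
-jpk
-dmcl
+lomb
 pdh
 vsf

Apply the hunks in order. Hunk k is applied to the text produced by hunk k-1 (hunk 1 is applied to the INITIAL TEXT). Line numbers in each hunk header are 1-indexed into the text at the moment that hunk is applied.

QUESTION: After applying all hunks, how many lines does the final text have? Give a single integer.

Hunk 1: at line 1 remove [grsc,nwf,knzof] add [lhl] -> 7 lines: rhcak kqwiz lhl fnirl ypea pdh vsf
Hunk 2: at line 1 remove [lhl,fnirl,ypea] add [crnt,rkiec] -> 6 lines: rhcak kqwiz crnt rkiec pdh vsf
Hunk 3: at line 1 remove [crnt,rkiec] add [zugne,byr] -> 6 lines: rhcak kqwiz zugne byr pdh vsf
Hunk 4: at line 1 remove [zugne,byr] add [iixhz] -> 5 lines: rhcak kqwiz iixhz pdh vsf
Hunk 5: at line 1 remove [iixhz] add [xtrmz,jpk,ahdok] -> 7 lines: rhcak kqwiz xtrmz jpk ahdok pdh vsf
Hunk 6: at line 4 remove [ahdok] add [dmcl] -> 7 lines: rhcak kqwiz xtrmz jpk dmcl pdh vsf
Hunk 7: at line 2 remove [jpk,dmcl] add [lomb] -> 6 lines: rhcak kqwiz xtrmz lomb pdh vsf
Final line count: 6

Answer: 6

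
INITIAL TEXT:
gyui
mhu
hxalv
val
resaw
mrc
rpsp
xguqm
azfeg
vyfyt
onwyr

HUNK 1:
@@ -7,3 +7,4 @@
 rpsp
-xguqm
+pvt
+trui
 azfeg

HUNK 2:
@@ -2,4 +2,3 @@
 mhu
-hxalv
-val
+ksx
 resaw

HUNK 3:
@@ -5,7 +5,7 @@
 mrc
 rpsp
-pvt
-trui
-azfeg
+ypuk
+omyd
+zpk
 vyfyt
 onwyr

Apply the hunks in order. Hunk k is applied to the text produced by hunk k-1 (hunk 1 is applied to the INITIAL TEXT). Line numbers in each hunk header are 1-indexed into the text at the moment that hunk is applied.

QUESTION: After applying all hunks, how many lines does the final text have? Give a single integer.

Hunk 1: at line 7 remove [xguqm] add [pvt,trui] -> 12 lines: gyui mhu hxalv val resaw mrc rpsp pvt trui azfeg vyfyt onwyr
Hunk 2: at line 2 remove [hxalv,val] add [ksx] -> 11 lines: gyui mhu ksx resaw mrc rpsp pvt trui azfeg vyfyt onwyr
Hunk 3: at line 5 remove [pvt,trui,azfeg] add [ypuk,omyd,zpk] -> 11 lines: gyui mhu ksx resaw mrc rpsp ypuk omyd zpk vyfyt onwyr
Final line count: 11

Answer: 11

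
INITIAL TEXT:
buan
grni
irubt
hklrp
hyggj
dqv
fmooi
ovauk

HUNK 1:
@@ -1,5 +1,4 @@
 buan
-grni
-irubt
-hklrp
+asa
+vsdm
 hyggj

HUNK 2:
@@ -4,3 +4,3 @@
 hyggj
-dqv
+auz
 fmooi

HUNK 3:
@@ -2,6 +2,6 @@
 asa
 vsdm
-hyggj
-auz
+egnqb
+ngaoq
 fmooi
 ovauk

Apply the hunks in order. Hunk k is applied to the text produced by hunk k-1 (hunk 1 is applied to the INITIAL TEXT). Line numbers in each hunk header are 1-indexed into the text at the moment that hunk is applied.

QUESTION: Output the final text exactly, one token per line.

Hunk 1: at line 1 remove [grni,irubt,hklrp] add [asa,vsdm] -> 7 lines: buan asa vsdm hyggj dqv fmooi ovauk
Hunk 2: at line 4 remove [dqv] add [auz] -> 7 lines: buan asa vsdm hyggj auz fmooi ovauk
Hunk 3: at line 2 remove [hyggj,auz] add [egnqb,ngaoq] -> 7 lines: buan asa vsdm egnqb ngaoq fmooi ovauk

Answer: buan
asa
vsdm
egnqb
ngaoq
fmooi
ovauk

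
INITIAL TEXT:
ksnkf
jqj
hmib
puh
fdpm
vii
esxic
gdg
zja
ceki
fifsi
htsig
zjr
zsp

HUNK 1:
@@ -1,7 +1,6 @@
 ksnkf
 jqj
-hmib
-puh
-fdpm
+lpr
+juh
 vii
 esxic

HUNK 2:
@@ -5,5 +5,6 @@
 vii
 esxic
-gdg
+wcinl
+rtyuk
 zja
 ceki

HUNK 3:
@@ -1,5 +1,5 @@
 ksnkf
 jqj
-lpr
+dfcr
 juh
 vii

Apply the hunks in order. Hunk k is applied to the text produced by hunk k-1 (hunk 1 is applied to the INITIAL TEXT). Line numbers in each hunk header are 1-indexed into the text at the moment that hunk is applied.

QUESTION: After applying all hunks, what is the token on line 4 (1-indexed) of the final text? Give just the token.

Answer: juh

Derivation:
Hunk 1: at line 1 remove [hmib,puh,fdpm] add [lpr,juh] -> 13 lines: ksnkf jqj lpr juh vii esxic gdg zja ceki fifsi htsig zjr zsp
Hunk 2: at line 5 remove [gdg] add [wcinl,rtyuk] -> 14 lines: ksnkf jqj lpr juh vii esxic wcinl rtyuk zja ceki fifsi htsig zjr zsp
Hunk 3: at line 1 remove [lpr] add [dfcr] -> 14 lines: ksnkf jqj dfcr juh vii esxic wcinl rtyuk zja ceki fifsi htsig zjr zsp
Final line 4: juh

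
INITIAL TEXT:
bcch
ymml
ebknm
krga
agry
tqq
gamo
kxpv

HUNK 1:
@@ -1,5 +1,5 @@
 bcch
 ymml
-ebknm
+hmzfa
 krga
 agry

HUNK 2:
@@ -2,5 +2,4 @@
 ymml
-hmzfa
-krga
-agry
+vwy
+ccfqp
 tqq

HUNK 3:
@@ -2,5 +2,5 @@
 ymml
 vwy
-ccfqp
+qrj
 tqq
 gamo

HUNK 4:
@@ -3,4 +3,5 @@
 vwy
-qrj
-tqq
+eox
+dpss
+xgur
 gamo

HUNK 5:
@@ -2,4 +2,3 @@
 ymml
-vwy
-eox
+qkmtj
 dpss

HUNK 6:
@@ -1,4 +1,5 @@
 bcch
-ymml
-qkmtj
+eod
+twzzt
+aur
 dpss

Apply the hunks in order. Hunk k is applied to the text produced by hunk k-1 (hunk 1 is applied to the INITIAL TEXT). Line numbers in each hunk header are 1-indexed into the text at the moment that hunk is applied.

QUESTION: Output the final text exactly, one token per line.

Answer: bcch
eod
twzzt
aur
dpss
xgur
gamo
kxpv

Derivation:
Hunk 1: at line 1 remove [ebknm] add [hmzfa] -> 8 lines: bcch ymml hmzfa krga agry tqq gamo kxpv
Hunk 2: at line 2 remove [hmzfa,krga,agry] add [vwy,ccfqp] -> 7 lines: bcch ymml vwy ccfqp tqq gamo kxpv
Hunk 3: at line 2 remove [ccfqp] add [qrj] -> 7 lines: bcch ymml vwy qrj tqq gamo kxpv
Hunk 4: at line 3 remove [qrj,tqq] add [eox,dpss,xgur] -> 8 lines: bcch ymml vwy eox dpss xgur gamo kxpv
Hunk 5: at line 2 remove [vwy,eox] add [qkmtj] -> 7 lines: bcch ymml qkmtj dpss xgur gamo kxpv
Hunk 6: at line 1 remove [ymml,qkmtj] add [eod,twzzt,aur] -> 8 lines: bcch eod twzzt aur dpss xgur gamo kxpv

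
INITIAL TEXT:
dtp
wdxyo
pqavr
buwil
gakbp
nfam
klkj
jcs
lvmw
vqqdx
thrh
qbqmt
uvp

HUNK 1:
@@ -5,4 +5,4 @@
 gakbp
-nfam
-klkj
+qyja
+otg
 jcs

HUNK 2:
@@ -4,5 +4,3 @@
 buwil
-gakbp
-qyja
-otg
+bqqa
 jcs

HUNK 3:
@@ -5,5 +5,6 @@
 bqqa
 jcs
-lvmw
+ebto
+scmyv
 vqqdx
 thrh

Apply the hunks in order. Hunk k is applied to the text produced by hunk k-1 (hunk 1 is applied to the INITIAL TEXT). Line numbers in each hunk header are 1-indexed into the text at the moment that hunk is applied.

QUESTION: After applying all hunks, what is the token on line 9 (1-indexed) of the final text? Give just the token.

Answer: vqqdx

Derivation:
Hunk 1: at line 5 remove [nfam,klkj] add [qyja,otg] -> 13 lines: dtp wdxyo pqavr buwil gakbp qyja otg jcs lvmw vqqdx thrh qbqmt uvp
Hunk 2: at line 4 remove [gakbp,qyja,otg] add [bqqa] -> 11 lines: dtp wdxyo pqavr buwil bqqa jcs lvmw vqqdx thrh qbqmt uvp
Hunk 3: at line 5 remove [lvmw] add [ebto,scmyv] -> 12 lines: dtp wdxyo pqavr buwil bqqa jcs ebto scmyv vqqdx thrh qbqmt uvp
Final line 9: vqqdx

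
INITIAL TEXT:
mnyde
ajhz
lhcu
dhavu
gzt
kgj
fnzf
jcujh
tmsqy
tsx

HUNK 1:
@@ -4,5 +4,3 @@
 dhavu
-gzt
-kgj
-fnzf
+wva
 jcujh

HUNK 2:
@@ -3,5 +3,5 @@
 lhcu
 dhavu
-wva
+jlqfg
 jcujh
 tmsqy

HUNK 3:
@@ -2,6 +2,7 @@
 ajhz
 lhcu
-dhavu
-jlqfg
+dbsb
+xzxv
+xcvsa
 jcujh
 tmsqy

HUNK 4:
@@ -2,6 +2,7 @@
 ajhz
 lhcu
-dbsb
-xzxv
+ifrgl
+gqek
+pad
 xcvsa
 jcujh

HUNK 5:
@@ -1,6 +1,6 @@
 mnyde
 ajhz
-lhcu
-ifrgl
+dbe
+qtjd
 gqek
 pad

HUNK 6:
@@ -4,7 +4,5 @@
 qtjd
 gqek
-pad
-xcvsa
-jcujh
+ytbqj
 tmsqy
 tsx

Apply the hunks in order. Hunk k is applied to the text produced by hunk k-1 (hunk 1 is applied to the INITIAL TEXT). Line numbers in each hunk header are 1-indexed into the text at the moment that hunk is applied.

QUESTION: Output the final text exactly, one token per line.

Answer: mnyde
ajhz
dbe
qtjd
gqek
ytbqj
tmsqy
tsx

Derivation:
Hunk 1: at line 4 remove [gzt,kgj,fnzf] add [wva] -> 8 lines: mnyde ajhz lhcu dhavu wva jcujh tmsqy tsx
Hunk 2: at line 3 remove [wva] add [jlqfg] -> 8 lines: mnyde ajhz lhcu dhavu jlqfg jcujh tmsqy tsx
Hunk 3: at line 2 remove [dhavu,jlqfg] add [dbsb,xzxv,xcvsa] -> 9 lines: mnyde ajhz lhcu dbsb xzxv xcvsa jcujh tmsqy tsx
Hunk 4: at line 2 remove [dbsb,xzxv] add [ifrgl,gqek,pad] -> 10 lines: mnyde ajhz lhcu ifrgl gqek pad xcvsa jcujh tmsqy tsx
Hunk 5: at line 1 remove [lhcu,ifrgl] add [dbe,qtjd] -> 10 lines: mnyde ajhz dbe qtjd gqek pad xcvsa jcujh tmsqy tsx
Hunk 6: at line 4 remove [pad,xcvsa,jcujh] add [ytbqj] -> 8 lines: mnyde ajhz dbe qtjd gqek ytbqj tmsqy tsx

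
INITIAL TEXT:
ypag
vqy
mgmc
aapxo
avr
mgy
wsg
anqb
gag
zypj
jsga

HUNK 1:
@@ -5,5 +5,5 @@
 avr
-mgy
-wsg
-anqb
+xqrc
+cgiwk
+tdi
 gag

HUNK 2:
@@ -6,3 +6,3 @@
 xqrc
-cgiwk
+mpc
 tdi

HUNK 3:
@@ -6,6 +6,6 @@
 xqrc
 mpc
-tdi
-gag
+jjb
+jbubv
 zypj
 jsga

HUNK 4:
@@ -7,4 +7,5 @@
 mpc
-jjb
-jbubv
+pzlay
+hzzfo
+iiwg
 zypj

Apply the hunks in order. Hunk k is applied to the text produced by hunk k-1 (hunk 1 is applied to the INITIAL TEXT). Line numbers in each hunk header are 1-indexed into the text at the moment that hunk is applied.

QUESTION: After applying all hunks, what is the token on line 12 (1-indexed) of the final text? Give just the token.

Hunk 1: at line 5 remove [mgy,wsg,anqb] add [xqrc,cgiwk,tdi] -> 11 lines: ypag vqy mgmc aapxo avr xqrc cgiwk tdi gag zypj jsga
Hunk 2: at line 6 remove [cgiwk] add [mpc] -> 11 lines: ypag vqy mgmc aapxo avr xqrc mpc tdi gag zypj jsga
Hunk 3: at line 6 remove [tdi,gag] add [jjb,jbubv] -> 11 lines: ypag vqy mgmc aapxo avr xqrc mpc jjb jbubv zypj jsga
Hunk 4: at line 7 remove [jjb,jbubv] add [pzlay,hzzfo,iiwg] -> 12 lines: ypag vqy mgmc aapxo avr xqrc mpc pzlay hzzfo iiwg zypj jsga
Final line 12: jsga

Answer: jsga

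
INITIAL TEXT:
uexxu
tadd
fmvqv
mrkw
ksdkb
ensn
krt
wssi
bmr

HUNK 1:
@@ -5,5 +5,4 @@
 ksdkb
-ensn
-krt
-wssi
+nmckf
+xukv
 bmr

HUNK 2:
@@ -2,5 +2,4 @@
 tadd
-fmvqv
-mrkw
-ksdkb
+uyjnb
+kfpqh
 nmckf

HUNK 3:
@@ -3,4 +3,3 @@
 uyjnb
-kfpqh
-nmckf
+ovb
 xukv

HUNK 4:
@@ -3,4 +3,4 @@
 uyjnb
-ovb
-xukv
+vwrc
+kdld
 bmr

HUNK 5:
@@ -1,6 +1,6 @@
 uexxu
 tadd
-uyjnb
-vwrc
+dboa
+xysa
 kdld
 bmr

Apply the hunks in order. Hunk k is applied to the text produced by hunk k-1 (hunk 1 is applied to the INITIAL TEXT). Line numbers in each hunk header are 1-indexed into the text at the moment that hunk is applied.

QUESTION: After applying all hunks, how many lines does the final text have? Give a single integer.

Hunk 1: at line 5 remove [ensn,krt,wssi] add [nmckf,xukv] -> 8 lines: uexxu tadd fmvqv mrkw ksdkb nmckf xukv bmr
Hunk 2: at line 2 remove [fmvqv,mrkw,ksdkb] add [uyjnb,kfpqh] -> 7 lines: uexxu tadd uyjnb kfpqh nmckf xukv bmr
Hunk 3: at line 3 remove [kfpqh,nmckf] add [ovb] -> 6 lines: uexxu tadd uyjnb ovb xukv bmr
Hunk 4: at line 3 remove [ovb,xukv] add [vwrc,kdld] -> 6 lines: uexxu tadd uyjnb vwrc kdld bmr
Hunk 5: at line 1 remove [uyjnb,vwrc] add [dboa,xysa] -> 6 lines: uexxu tadd dboa xysa kdld bmr
Final line count: 6

Answer: 6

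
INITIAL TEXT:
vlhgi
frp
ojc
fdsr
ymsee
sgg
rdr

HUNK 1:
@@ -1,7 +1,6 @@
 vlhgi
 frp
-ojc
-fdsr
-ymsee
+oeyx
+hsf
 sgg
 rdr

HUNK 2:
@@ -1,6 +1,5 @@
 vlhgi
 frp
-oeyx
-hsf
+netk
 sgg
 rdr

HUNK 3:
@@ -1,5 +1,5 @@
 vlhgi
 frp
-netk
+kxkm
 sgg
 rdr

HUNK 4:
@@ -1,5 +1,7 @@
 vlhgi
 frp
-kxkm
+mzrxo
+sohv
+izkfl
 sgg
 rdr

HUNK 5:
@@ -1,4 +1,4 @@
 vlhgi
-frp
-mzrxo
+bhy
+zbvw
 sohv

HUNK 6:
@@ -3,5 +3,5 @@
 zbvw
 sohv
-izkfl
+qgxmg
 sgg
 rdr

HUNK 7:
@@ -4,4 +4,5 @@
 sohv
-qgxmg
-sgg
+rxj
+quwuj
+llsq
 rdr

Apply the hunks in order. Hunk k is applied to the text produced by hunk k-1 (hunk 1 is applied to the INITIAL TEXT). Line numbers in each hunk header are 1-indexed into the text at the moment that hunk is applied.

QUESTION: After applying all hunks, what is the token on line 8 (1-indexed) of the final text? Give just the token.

Hunk 1: at line 1 remove [ojc,fdsr,ymsee] add [oeyx,hsf] -> 6 lines: vlhgi frp oeyx hsf sgg rdr
Hunk 2: at line 1 remove [oeyx,hsf] add [netk] -> 5 lines: vlhgi frp netk sgg rdr
Hunk 3: at line 1 remove [netk] add [kxkm] -> 5 lines: vlhgi frp kxkm sgg rdr
Hunk 4: at line 1 remove [kxkm] add [mzrxo,sohv,izkfl] -> 7 lines: vlhgi frp mzrxo sohv izkfl sgg rdr
Hunk 5: at line 1 remove [frp,mzrxo] add [bhy,zbvw] -> 7 lines: vlhgi bhy zbvw sohv izkfl sgg rdr
Hunk 6: at line 3 remove [izkfl] add [qgxmg] -> 7 lines: vlhgi bhy zbvw sohv qgxmg sgg rdr
Hunk 7: at line 4 remove [qgxmg,sgg] add [rxj,quwuj,llsq] -> 8 lines: vlhgi bhy zbvw sohv rxj quwuj llsq rdr
Final line 8: rdr

Answer: rdr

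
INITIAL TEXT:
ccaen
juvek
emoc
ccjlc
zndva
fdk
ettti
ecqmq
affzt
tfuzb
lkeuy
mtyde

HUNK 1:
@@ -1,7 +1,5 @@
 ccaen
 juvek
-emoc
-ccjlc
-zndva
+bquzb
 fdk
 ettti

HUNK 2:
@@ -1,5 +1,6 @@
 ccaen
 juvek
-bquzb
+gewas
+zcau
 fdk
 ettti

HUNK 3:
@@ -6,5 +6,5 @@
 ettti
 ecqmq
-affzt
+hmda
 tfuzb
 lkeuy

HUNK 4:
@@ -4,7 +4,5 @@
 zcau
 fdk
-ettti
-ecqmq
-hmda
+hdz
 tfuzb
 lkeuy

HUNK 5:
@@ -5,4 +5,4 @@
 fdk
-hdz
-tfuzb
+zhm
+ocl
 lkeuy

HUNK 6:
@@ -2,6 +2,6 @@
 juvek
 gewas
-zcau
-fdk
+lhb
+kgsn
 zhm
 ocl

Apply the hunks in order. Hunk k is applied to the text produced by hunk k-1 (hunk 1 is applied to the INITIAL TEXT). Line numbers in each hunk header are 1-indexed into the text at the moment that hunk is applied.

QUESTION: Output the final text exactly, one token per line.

Hunk 1: at line 1 remove [emoc,ccjlc,zndva] add [bquzb] -> 10 lines: ccaen juvek bquzb fdk ettti ecqmq affzt tfuzb lkeuy mtyde
Hunk 2: at line 1 remove [bquzb] add [gewas,zcau] -> 11 lines: ccaen juvek gewas zcau fdk ettti ecqmq affzt tfuzb lkeuy mtyde
Hunk 3: at line 6 remove [affzt] add [hmda] -> 11 lines: ccaen juvek gewas zcau fdk ettti ecqmq hmda tfuzb lkeuy mtyde
Hunk 4: at line 4 remove [ettti,ecqmq,hmda] add [hdz] -> 9 lines: ccaen juvek gewas zcau fdk hdz tfuzb lkeuy mtyde
Hunk 5: at line 5 remove [hdz,tfuzb] add [zhm,ocl] -> 9 lines: ccaen juvek gewas zcau fdk zhm ocl lkeuy mtyde
Hunk 6: at line 2 remove [zcau,fdk] add [lhb,kgsn] -> 9 lines: ccaen juvek gewas lhb kgsn zhm ocl lkeuy mtyde

Answer: ccaen
juvek
gewas
lhb
kgsn
zhm
ocl
lkeuy
mtyde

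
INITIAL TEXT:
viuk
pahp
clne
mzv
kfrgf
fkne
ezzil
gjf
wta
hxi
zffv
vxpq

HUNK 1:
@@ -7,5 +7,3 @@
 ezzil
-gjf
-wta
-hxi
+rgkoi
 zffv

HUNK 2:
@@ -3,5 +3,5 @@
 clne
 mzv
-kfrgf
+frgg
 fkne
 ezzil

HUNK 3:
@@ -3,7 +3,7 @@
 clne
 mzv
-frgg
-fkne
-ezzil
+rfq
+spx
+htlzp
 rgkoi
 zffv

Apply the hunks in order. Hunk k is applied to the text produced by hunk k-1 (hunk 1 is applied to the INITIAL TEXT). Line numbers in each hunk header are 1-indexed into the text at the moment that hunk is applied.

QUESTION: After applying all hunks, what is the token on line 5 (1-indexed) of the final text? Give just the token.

Hunk 1: at line 7 remove [gjf,wta,hxi] add [rgkoi] -> 10 lines: viuk pahp clne mzv kfrgf fkne ezzil rgkoi zffv vxpq
Hunk 2: at line 3 remove [kfrgf] add [frgg] -> 10 lines: viuk pahp clne mzv frgg fkne ezzil rgkoi zffv vxpq
Hunk 3: at line 3 remove [frgg,fkne,ezzil] add [rfq,spx,htlzp] -> 10 lines: viuk pahp clne mzv rfq spx htlzp rgkoi zffv vxpq
Final line 5: rfq

Answer: rfq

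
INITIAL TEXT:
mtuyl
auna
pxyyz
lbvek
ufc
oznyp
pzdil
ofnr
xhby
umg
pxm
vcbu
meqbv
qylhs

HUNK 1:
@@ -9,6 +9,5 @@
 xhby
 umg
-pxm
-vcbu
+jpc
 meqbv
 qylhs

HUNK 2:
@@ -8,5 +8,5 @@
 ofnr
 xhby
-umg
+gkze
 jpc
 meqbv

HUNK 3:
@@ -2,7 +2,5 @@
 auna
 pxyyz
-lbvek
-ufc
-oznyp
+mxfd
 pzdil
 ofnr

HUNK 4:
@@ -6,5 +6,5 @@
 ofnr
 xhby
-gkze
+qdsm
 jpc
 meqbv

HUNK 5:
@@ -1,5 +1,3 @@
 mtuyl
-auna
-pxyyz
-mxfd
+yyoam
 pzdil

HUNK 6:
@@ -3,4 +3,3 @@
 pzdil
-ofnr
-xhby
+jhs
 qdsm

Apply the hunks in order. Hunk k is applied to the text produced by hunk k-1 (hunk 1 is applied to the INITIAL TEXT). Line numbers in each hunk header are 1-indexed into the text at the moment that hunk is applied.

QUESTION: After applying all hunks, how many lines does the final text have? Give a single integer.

Hunk 1: at line 9 remove [pxm,vcbu] add [jpc] -> 13 lines: mtuyl auna pxyyz lbvek ufc oznyp pzdil ofnr xhby umg jpc meqbv qylhs
Hunk 2: at line 8 remove [umg] add [gkze] -> 13 lines: mtuyl auna pxyyz lbvek ufc oznyp pzdil ofnr xhby gkze jpc meqbv qylhs
Hunk 3: at line 2 remove [lbvek,ufc,oznyp] add [mxfd] -> 11 lines: mtuyl auna pxyyz mxfd pzdil ofnr xhby gkze jpc meqbv qylhs
Hunk 4: at line 6 remove [gkze] add [qdsm] -> 11 lines: mtuyl auna pxyyz mxfd pzdil ofnr xhby qdsm jpc meqbv qylhs
Hunk 5: at line 1 remove [auna,pxyyz,mxfd] add [yyoam] -> 9 lines: mtuyl yyoam pzdil ofnr xhby qdsm jpc meqbv qylhs
Hunk 6: at line 3 remove [ofnr,xhby] add [jhs] -> 8 lines: mtuyl yyoam pzdil jhs qdsm jpc meqbv qylhs
Final line count: 8

Answer: 8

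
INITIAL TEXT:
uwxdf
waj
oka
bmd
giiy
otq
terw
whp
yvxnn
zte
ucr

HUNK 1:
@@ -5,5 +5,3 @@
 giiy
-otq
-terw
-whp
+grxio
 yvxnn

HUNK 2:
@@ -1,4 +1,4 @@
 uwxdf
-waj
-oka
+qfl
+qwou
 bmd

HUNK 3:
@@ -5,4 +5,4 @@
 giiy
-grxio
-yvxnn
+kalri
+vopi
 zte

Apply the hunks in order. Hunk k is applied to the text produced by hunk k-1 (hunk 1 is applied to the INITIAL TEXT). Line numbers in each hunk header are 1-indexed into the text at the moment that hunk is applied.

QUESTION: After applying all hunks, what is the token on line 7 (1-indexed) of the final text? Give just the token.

Hunk 1: at line 5 remove [otq,terw,whp] add [grxio] -> 9 lines: uwxdf waj oka bmd giiy grxio yvxnn zte ucr
Hunk 2: at line 1 remove [waj,oka] add [qfl,qwou] -> 9 lines: uwxdf qfl qwou bmd giiy grxio yvxnn zte ucr
Hunk 3: at line 5 remove [grxio,yvxnn] add [kalri,vopi] -> 9 lines: uwxdf qfl qwou bmd giiy kalri vopi zte ucr
Final line 7: vopi

Answer: vopi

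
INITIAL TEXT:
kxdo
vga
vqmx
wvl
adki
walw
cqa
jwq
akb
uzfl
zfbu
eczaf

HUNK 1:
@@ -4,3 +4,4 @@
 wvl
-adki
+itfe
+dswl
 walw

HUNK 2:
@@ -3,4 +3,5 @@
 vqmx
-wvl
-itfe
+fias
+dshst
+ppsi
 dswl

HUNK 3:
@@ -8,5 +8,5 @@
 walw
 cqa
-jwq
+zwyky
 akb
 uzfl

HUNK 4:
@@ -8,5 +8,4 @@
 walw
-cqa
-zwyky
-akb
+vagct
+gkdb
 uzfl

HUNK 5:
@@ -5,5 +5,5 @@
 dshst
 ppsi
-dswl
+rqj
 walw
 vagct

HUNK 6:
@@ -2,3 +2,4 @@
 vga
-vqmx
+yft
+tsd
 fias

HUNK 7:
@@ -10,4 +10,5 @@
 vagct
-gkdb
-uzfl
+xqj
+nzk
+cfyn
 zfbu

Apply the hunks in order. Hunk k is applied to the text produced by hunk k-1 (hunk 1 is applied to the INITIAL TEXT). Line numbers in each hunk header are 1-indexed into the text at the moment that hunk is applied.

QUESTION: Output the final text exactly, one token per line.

Answer: kxdo
vga
yft
tsd
fias
dshst
ppsi
rqj
walw
vagct
xqj
nzk
cfyn
zfbu
eczaf

Derivation:
Hunk 1: at line 4 remove [adki] add [itfe,dswl] -> 13 lines: kxdo vga vqmx wvl itfe dswl walw cqa jwq akb uzfl zfbu eczaf
Hunk 2: at line 3 remove [wvl,itfe] add [fias,dshst,ppsi] -> 14 lines: kxdo vga vqmx fias dshst ppsi dswl walw cqa jwq akb uzfl zfbu eczaf
Hunk 3: at line 8 remove [jwq] add [zwyky] -> 14 lines: kxdo vga vqmx fias dshst ppsi dswl walw cqa zwyky akb uzfl zfbu eczaf
Hunk 4: at line 8 remove [cqa,zwyky,akb] add [vagct,gkdb] -> 13 lines: kxdo vga vqmx fias dshst ppsi dswl walw vagct gkdb uzfl zfbu eczaf
Hunk 5: at line 5 remove [dswl] add [rqj] -> 13 lines: kxdo vga vqmx fias dshst ppsi rqj walw vagct gkdb uzfl zfbu eczaf
Hunk 6: at line 2 remove [vqmx] add [yft,tsd] -> 14 lines: kxdo vga yft tsd fias dshst ppsi rqj walw vagct gkdb uzfl zfbu eczaf
Hunk 7: at line 10 remove [gkdb,uzfl] add [xqj,nzk,cfyn] -> 15 lines: kxdo vga yft tsd fias dshst ppsi rqj walw vagct xqj nzk cfyn zfbu eczaf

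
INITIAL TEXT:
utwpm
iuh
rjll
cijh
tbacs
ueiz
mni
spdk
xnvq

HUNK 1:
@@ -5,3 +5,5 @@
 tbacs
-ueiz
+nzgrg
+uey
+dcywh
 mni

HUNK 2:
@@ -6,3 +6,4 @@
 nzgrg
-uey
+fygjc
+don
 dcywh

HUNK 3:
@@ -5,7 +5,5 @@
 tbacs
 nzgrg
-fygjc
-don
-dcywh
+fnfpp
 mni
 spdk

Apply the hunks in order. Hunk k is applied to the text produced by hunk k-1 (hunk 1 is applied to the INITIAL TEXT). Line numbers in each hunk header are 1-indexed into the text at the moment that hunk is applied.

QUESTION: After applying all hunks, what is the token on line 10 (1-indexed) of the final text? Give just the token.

Answer: xnvq

Derivation:
Hunk 1: at line 5 remove [ueiz] add [nzgrg,uey,dcywh] -> 11 lines: utwpm iuh rjll cijh tbacs nzgrg uey dcywh mni spdk xnvq
Hunk 2: at line 6 remove [uey] add [fygjc,don] -> 12 lines: utwpm iuh rjll cijh tbacs nzgrg fygjc don dcywh mni spdk xnvq
Hunk 3: at line 5 remove [fygjc,don,dcywh] add [fnfpp] -> 10 lines: utwpm iuh rjll cijh tbacs nzgrg fnfpp mni spdk xnvq
Final line 10: xnvq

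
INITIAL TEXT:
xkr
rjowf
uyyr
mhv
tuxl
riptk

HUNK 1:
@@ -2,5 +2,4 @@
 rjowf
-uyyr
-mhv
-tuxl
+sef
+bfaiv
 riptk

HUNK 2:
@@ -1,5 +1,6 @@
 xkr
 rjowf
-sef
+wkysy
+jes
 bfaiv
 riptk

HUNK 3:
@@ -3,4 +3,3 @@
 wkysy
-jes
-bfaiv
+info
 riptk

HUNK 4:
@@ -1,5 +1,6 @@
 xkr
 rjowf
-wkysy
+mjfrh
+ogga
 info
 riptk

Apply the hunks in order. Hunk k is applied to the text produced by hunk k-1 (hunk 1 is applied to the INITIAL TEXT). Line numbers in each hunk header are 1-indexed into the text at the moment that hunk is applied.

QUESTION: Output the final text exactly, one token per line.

Hunk 1: at line 2 remove [uyyr,mhv,tuxl] add [sef,bfaiv] -> 5 lines: xkr rjowf sef bfaiv riptk
Hunk 2: at line 1 remove [sef] add [wkysy,jes] -> 6 lines: xkr rjowf wkysy jes bfaiv riptk
Hunk 3: at line 3 remove [jes,bfaiv] add [info] -> 5 lines: xkr rjowf wkysy info riptk
Hunk 4: at line 1 remove [wkysy] add [mjfrh,ogga] -> 6 lines: xkr rjowf mjfrh ogga info riptk

Answer: xkr
rjowf
mjfrh
ogga
info
riptk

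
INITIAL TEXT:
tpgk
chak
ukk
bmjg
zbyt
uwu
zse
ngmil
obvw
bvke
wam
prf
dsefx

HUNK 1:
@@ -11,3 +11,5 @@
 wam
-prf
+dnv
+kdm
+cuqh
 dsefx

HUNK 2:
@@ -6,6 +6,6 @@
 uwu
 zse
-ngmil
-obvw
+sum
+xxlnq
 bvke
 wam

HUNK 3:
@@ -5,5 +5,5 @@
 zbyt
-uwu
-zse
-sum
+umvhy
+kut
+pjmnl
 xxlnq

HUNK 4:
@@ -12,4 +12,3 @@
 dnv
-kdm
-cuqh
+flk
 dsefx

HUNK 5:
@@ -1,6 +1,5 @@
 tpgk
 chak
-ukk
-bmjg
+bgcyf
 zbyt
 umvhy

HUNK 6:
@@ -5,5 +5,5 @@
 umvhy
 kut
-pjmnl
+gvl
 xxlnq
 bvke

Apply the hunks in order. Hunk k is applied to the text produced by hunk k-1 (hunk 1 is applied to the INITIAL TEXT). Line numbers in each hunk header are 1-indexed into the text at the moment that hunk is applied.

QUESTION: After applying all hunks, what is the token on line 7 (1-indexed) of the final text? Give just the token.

Answer: gvl

Derivation:
Hunk 1: at line 11 remove [prf] add [dnv,kdm,cuqh] -> 15 lines: tpgk chak ukk bmjg zbyt uwu zse ngmil obvw bvke wam dnv kdm cuqh dsefx
Hunk 2: at line 6 remove [ngmil,obvw] add [sum,xxlnq] -> 15 lines: tpgk chak ukk bmjg zbyt uwu zse sum xxlnq bvke wam dnv kdm cuqh dsefx
Hunk 3: at line 5 remove [uwu,zse,sum] add [umvhy,kut,pjmnl] -> 15 lines: tpgk chak ukk bmjg zbyt umvhy kut pjmnl xxlnq bvke wam dnv kdm cuqh dsefx
Hunk 4: at line 12 remove [kdm,cuqh] add [flk] -> 14 lines: tpgk chak ukk bmjg zbyt umvhy kut pjmnl xxlnq bvke wam dnv flk dsefx
Hunk 5: at line 1 remove [ukk,bmjg] add [bgcyf] -> 13 lines: tpgk chak bgcyf zbyt umvhy kut pjmnl xxlnq bvke wam dnv flk dsefx
Hunk 6: at line 5 remove [pjmnl] add [gvl] -> 13 lines: tpgk chak bgcyf zbyt umvhy kut gvl xxlnq bvke wam dnv flk dsefx
Final line 7: gvl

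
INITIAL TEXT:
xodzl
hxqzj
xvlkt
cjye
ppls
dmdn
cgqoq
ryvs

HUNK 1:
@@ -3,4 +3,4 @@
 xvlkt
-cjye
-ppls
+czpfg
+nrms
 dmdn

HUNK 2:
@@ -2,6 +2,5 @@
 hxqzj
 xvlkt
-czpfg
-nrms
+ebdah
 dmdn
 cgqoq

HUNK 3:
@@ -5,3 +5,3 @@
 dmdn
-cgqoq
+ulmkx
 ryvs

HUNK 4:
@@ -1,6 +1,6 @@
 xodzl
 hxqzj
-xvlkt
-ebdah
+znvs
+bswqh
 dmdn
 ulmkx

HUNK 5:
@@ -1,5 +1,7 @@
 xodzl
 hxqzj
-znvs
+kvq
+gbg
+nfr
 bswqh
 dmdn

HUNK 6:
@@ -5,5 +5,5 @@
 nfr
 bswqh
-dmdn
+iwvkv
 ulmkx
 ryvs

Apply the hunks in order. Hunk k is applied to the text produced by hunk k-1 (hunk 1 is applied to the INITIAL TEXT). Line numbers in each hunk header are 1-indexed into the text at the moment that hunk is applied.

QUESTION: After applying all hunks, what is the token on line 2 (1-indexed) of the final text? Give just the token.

Hunk 1: at line 3 remove [cjye,ppls] add [czpfg,nrms] -> 8 lines: xodzl hxqzj xvlkt czpfg nrms dmdn cgqoq ryvs
Hunk 2: at line 2 remove [czpfg,nrms] add [ebdah] -> 7 lines: xodzl hxqzj xvlkt ebdah dmdn cgqoq ryvs
Hunk 3: at line 5 remove [cgqoq] add [ulmkx] -> 7 lines: xodzl hxqzj xvlkt ebdah dmdn ulmkx ryvs
Hunk 4: at line 1 remove [xvlkt,ebdah] add [znvs,bswqh] -> 7 lines: xodzl hxqzj znvs bswqh dmdn ulmkx ryvs
Hunk 5: at line 1 remove [znvs] add [kvq,gbg,nfr] -> 9 lines: xodzl hxqzj kvq gbg nfr bswqh dmdn ulmkx ryvs
Hunk 6: at line 5 remove [dmdn] add [iwvkv] -> 9 lines: xodzl hxqzj kvq gbg nfr bswqh iwvkv ulmkx ryvs
Final line 2: hxqzj

Answer: hxqzj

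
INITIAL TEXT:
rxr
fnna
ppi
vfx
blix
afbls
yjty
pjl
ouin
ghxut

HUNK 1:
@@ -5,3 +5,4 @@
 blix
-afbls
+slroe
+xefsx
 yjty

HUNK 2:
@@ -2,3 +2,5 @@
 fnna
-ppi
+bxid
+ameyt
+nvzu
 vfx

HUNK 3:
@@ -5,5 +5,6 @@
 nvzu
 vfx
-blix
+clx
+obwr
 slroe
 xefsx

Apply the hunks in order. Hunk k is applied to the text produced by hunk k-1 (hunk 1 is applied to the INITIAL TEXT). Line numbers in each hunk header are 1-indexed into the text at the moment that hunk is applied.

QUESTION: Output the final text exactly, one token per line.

Answer: rxr
fnna
bxid
ameyt
nvzu
vfx
clx
obwr
slroe
xefsx
yjty
pjl
ouin
ghxut

Derivation:
Hunk 1: at line 5 remove [afbls] add [slroe,xefsx] -> 11 lines: rxr fnna ppi vfx blix slroe xefsx yjty pjl ouin ghxut
Hunk 2: at line 2 remove [ppi] add [bxid,ameyt,nvzu] -> 13 lines: rxr fnna bxid ameyt nvzu vfx blix slroe xefsx yjty pjl ouin ghxut
Hunk 3: at line 5 remove [blix] add [clx,obwr] -> 14 lines: rxr fnna bxid ameyt nvzu vfx clx obwr slroe xefsx yjty pjl ouin ghxut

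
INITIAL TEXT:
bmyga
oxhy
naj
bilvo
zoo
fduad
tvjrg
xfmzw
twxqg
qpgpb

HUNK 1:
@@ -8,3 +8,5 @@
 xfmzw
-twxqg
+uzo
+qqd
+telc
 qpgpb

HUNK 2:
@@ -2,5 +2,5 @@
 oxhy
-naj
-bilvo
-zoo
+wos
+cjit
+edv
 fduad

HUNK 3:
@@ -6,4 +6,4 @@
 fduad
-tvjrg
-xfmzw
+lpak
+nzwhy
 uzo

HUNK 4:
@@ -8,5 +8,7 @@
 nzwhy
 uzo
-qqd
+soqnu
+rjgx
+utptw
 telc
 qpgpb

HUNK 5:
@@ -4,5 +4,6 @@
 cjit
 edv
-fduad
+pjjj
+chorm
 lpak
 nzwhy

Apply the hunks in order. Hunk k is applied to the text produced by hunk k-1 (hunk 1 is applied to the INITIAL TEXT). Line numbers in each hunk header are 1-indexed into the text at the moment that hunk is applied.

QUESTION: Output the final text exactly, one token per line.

Answer: bmyga
oxhy
wos
cjit
edv
pjjj
chorm
lpak
nzwhy
uzo
soqnu
rjgx
utptw
telc
qpgpb

Derivation:
Hunk 1: at line 8 remove [twxqg] add [uzo,qqd,telc] -> 12 lines: bmyga oxhy naj bilvo zoo fduad tvjrg xfmzw uzo qqd telc qpgpb
Hunk 2: at line 2 remove [naj,bilvo,zoo] add [wos,cjit,edv] -> 12 lines: bmyga oxhy wos cjit edv fduad tvjrg xfmzw uzo qqd telc qpgpb
Hunk 3: at line 6 remove [tvjrg,xfmzw] add [lpak,nzwhy] -> 12 lines: bmyga oxhy wos cjit edv fduad lpak nzwhy uzo qqd telc qpgpb
Hunk 4: at line 8 remove [qqd] add [soqnu,rjgx,utptw] -> 14 lines: bmyga oxhy wos cjit edv fduad lpak nzwhy uzo soqnu rjgx utptw telc qpgpb
Hunk 5: at line 4 remove [fduad] add [pjjj,chorm] -> 15 lines: bmyga oxhy wos cjit edv pjjj chorm lpak nzwhy uzo soqnu rjgx utptw telc qpgpb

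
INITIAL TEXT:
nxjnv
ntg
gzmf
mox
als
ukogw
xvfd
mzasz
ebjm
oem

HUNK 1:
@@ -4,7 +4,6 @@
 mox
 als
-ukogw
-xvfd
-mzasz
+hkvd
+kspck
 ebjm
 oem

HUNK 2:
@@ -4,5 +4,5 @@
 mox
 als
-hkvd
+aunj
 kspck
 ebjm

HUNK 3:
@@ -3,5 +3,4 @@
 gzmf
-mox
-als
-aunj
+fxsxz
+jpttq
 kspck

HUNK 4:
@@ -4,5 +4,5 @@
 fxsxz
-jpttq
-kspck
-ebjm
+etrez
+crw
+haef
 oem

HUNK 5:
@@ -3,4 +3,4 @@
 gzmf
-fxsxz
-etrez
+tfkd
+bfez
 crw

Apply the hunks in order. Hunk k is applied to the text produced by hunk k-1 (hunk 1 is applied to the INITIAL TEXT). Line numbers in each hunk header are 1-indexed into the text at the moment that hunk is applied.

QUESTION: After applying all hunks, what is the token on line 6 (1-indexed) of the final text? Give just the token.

Answer: crw

Derivation:
Hunk 1: at line 4 remove [ukogw,xvfd,mzasz] add [hkvd,kspck] -> 9 lines: nxjnv ntg gzmf mox als hkvd kspck ebjm oem
Hunk 2: at line 4 remove [hkvd] add [aunj] -> 9 lines: nxjnv ntg gzmf mox als aunj kspck ebjm oem
Hunk 3: at line 3 remove [mox,als,aunj] add [fxsxz,jpttq] -> 8 lines: nxjnv ntg gzmf fxsxz jpttq kspck ebjm oem
Hunk 4: at line 4 remove [jpttq,kspck,ebjm] add [etrez,crw,haef] -> 8 lines: nxjnv ntg gzmf fxsxz etrez crw haef oem
Hunk 5: at line 3 remove [fxsxz,etrez] add [tfkd,bfez] -> 8 lines: nxjnv ntg gzmf tfkd bfez crw haef oem
Final line 6: crw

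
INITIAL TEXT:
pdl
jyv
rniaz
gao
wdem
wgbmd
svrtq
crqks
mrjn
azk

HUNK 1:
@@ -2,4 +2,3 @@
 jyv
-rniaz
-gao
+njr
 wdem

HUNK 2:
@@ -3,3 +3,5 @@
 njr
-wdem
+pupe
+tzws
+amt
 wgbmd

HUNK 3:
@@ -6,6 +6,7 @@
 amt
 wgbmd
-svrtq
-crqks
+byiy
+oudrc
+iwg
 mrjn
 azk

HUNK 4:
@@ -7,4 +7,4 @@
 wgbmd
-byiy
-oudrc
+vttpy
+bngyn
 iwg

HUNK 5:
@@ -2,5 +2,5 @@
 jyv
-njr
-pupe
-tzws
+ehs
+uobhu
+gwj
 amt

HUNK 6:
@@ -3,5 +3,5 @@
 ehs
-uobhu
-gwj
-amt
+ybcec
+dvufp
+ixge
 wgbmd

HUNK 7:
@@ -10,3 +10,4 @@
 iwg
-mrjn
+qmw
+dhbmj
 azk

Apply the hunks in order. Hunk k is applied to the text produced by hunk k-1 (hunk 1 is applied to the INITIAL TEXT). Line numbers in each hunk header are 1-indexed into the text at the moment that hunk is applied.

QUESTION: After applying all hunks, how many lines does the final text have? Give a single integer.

Hunk 1: at line 2 remove [rniaz,gao] add [njr] -> 9 lines: pdl jyv njr wdem wgbmd svrtq crqks mrjn azk
Hunk 2: at line 3 remove [wdem] add [pupe,tzws,amt] -> 11 lines: pdl jyv njr pupe tzws amt wgbmd svrtq crqks mrjn azk
Hunk 3: at line 6 remove [svrtq,crqks] add [byiy,oudrc,iwg] -> 12 lines: pdl jyv njr pupe tzws amt wgbmd byiy oudrc iwg mrjn azk
Hunk 4: at line 7 remove [byiy,oudrc] add [vttpy,bngyn] -> 12 lines: pdl jyv njr pupe tzws amt wgbmd vttpy bngyn iwg mrjn azk
Hunk 5: at line 2 remove [njr,pupe,tzws] add [ehs,uobhu,gwj] -> 12 lines: pdl jyv ehs uobhu gwj amt wgbmd vttpy bngyn iwg mrjn azk
Hunk 6: at line 3 remove [uobhu,gwj,amt] add [ybcec,dvufp,ixge] -> 12 lines: pdl jyv ehs ybcec dvufp ixge wgbmd vttpy bngyn iwg mrjn azk
Hunk 7: at line 10 remove [mrjn] add [qmw,dhbmj] -> 13 lines: pdl jyv ehs ybcec dvufp ixge wgbmd vttpy bngyn iwg qmw dhbmj azk
Final line count: 13

Answer: 13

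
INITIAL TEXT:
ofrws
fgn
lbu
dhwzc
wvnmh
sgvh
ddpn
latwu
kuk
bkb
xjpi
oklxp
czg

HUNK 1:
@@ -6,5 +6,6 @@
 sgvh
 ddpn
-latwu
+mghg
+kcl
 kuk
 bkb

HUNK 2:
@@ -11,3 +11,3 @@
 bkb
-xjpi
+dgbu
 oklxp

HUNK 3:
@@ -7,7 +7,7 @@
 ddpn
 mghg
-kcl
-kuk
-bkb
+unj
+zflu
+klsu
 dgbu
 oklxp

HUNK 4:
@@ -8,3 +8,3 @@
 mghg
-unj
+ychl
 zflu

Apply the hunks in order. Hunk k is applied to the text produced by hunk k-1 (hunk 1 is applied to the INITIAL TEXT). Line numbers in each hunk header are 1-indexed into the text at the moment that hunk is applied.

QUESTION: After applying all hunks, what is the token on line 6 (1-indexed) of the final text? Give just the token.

Answer: sgvh

Derivation:
Hunk 1: at line 6 remove [latwu] add [mghg,kcl] -> 14 lines: ofrws fgn lbu dhwzc wvnmh sgvh ddpn mghg kcl kuk bkb xjpi oklxp czg
Hunk 2: at line 11 remove [xjpi] add [dgbu] -> 14 lines: ofrws fgn lbu dhwzc wvnmh sgvh ddpn mghg kcl kuk bkb dgbu oklxp czg
Hunk 3: at line 7 remove [kcl,kuk,bkb] add [unj,zflu,klsu] -> 14 lines: ofrws fgn lbu dhwzc wvnmh sgvh ddpn mghg unj zflu klsu dgbu oklxp czg
Hunk 4: at line 8 remove [unj] add [ychl] -> 14 lines: ofrws fgn lbu dhwzc wvnmh sgvh ddpn mghg ychl zflu klsu dgbu oklxp czg
Final line 6: sgvh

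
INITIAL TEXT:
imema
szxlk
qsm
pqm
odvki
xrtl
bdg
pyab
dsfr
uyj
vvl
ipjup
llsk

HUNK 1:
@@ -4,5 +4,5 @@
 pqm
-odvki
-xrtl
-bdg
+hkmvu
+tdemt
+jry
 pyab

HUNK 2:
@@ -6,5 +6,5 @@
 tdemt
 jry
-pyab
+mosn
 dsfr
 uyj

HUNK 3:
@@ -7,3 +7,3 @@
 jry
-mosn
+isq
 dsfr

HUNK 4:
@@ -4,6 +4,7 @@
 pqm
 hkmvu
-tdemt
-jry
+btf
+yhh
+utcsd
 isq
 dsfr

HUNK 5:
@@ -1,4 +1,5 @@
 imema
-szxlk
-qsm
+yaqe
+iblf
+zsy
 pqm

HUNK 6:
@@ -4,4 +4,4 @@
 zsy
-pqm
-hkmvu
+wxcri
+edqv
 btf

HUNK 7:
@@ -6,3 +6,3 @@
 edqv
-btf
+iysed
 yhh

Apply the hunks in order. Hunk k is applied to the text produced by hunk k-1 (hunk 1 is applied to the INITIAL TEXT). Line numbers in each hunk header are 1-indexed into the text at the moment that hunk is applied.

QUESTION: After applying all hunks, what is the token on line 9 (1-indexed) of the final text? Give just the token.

Hunk 1: at line 4 remove [odvki,xrtl,bdg] add [hkmvu,tdemt,jry] -> 13 lines: imema szxlk qsm pqm hkmvu tdemt jry pyab dsfr uyj vvl ipjup llsk
Hunk 2: at line 6 remove [pyab] add [mosn] -> 13 lines: imema szxlk qsm pqm hkmvu tdemt jry mosn dsfr uyj vvl ipjup llsk
Hunk 3: at line 7 remove [mosn] add [isq] -> 13 lines: imema szxlk qsm pqm hkmvu tdemt jry isq dsfr uyj vvl ipjup llsk
Hunk 4: at line 4 remove [tdemt,jry] add [btf,yhh,utcsd] -> 14 lines: imema szxlk qsm pqm hkmvu btf yhh utcsd isq dsfr uyj vvl ipjup llsk
Hunk 5: at line 1 remove [szxlk,qsm] add [yaqe,iblf,zsy] -> 15 lines: imema yaqe iblf zsy pqm hkmvu btf yhh utcsd isq dsfr uyj vvl ipjup llsk
Hunk 6: at line 4 remove [pqm,hkmvu] add [wxcri,edqv] -> 15 lines: imema yaqe iblf zsy wxcri edqv btf yhh utcsd isq dsfr uyj vvl ipjup llsk
Hunk 7: at line 6 remove [btf] add [iysed] -> 15 lines: imema yaqe iblf zsy wxcri edqv iysed yhh utcsd isq dsfr uyj vvl ipjup llsk
Final line 9: utcsd

Answer: utcsd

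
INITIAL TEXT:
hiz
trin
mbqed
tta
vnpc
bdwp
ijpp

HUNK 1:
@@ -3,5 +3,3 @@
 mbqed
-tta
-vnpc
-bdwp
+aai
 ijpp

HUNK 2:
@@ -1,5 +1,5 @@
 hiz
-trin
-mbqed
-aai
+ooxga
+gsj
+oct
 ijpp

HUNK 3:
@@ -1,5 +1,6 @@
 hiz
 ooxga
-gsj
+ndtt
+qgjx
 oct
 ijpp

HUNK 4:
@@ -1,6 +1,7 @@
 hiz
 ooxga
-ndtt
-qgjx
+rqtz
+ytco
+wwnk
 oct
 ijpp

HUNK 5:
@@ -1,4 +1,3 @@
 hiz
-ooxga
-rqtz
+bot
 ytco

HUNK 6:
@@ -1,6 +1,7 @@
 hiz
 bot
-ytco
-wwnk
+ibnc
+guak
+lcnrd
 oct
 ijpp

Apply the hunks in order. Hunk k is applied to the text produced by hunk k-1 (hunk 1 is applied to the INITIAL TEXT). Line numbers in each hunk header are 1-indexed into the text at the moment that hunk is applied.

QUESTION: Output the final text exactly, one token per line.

Answer: hiz
bot
ibnc
guak
lcnrd
oct
ijpp

Derivation:
Hunk 1: at line 3 remove [tta,vnpc,bdwp] add [aai] -> 5 lines: hiz trin mbqed aai ijpp
Hunk 2: at line 1 remove [trin,mbqed,aai] add [ooxga,gsj,oct] -> 5 lines: hiz ooxga gsj oct ijpp
Hunk 3: at line 1 remove [gsj] add [ndtt,qgjx] -> 6 lines: hiz ooxga ndtt qgjx oct ijpp
Hunk 4: at line 1 remove [ndtt,qgjx] add [rqtz,ytco,wwnk] -> 7 lines: hiz ooxga rqtz ytco wwnk oct ijpp
Hunk 5: at line 1 remove [ooxga,rqtz] add [bot] -> 6 lines: hiz bot ytco wwnk oct ijpp
Hunk 6: at line 1 remove [ytco,wwnk] add [ibnc,guak,lcnrd] -> 7 lines: hiz bot ibnc guak lcnrd oct ijpp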